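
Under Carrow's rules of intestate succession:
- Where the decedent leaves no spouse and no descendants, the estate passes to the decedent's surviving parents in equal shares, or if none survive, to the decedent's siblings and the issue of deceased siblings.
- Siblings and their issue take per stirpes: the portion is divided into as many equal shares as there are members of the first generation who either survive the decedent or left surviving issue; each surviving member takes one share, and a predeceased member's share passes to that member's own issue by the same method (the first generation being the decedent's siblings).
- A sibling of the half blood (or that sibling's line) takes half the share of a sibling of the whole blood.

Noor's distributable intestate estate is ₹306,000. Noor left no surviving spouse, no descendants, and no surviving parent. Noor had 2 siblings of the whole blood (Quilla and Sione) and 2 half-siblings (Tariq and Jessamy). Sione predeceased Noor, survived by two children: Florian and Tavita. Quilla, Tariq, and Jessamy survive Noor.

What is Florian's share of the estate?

Florian receives ₹51,000.

The entire ₹306,000 passes to the siblings and their issue.
Counting each half-blood sibling's line as half a unit, there are 3 units in ₹306,000, so one unit is ₹102,000. Whole-blood lines (Quilla and Sione) take ₹102,000 each; half-blood lines (Tariq and Jessamy) take ₹51,000 each.
Sione's share (₹102,000) is divided into 2 shares of ₹51,000: Florian and Tavita each take ₹51,000.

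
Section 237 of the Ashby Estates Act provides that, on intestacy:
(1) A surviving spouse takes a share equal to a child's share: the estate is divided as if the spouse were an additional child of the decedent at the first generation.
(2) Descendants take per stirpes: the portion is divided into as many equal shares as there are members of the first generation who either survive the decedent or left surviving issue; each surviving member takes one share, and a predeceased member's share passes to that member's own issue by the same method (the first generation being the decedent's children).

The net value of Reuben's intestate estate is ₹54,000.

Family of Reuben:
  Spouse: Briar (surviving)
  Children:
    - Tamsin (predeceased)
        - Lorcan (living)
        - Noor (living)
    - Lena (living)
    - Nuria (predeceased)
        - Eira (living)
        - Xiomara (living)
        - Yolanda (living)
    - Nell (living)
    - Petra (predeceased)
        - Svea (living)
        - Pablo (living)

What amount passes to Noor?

Noor receives ₹4,500.

The spouse counts as an additional share at the children's level, so there are 6 primary shares of ₹9,000. Briar takes one such share (₹9,000).
The children's combined portion (₹45,000) is divided into 5 shares of ₹9,000: Lena and Nell each take ₹9,000; Tamsin's ₹9,000 share passes to Tamsin's issue; Nuria's ₹9,000 share passes to Nuria's issue; Petra's ₹9,000 share passes to Petra's issue.
Tamsin's share (₹9,000) is divided into 2 shares of ₹4,500: Lorcan and Noor each take ₹4,500.
Nuria's share (₹9,000) is divided into 3 shares of ₹3,000: Eira, Xiomara, and Yolanda each take ₹3,000.
Petra's share (₹9,000) is divided into 2 shares of ₹4,500: Svea and Pablo each take ₹4,500.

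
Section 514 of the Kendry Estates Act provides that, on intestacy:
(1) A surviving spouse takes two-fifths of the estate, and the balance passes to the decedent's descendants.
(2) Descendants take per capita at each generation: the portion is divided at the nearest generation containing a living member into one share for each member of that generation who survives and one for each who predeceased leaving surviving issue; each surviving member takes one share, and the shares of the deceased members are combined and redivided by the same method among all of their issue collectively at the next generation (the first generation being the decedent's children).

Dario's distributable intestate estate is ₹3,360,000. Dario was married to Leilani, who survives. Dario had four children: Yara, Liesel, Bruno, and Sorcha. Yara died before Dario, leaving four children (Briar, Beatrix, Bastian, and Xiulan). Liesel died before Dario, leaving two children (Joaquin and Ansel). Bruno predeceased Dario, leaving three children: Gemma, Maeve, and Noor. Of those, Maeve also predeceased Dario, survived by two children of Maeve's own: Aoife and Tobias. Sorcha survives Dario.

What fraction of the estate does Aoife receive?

Aoife receives 1/40 of the estate.

Leilani takes two-fifths of ₹3,360,000 = ₹1,344,000. The remaining ₹2,016,000 passes to the descendants.
The descendants' portion (₹2,016,000) is divided at the children's generation into 4 shares of ₹504,000. Sorcha takes ₹504,000. The 3 shares of the deceased (Yara, Liesel, and Bruno) are combined into a pool of ₹1,512,000.
That pool (₹1,512,000) is divided at the grandchildren's generation into 9 shares of ₹168,000. Briar, Beatrix, Bastian, Xiulan, Joaquin, Ansel, Gemma, and Noor each take ₹168,000. The remaining share for the deceased Maeve (₹168,000) is carried to the next generation.
That pool (₹168,000) is divided at the great-grandchildren's generation equally among Aoife and Tobias: ₹84,000 each.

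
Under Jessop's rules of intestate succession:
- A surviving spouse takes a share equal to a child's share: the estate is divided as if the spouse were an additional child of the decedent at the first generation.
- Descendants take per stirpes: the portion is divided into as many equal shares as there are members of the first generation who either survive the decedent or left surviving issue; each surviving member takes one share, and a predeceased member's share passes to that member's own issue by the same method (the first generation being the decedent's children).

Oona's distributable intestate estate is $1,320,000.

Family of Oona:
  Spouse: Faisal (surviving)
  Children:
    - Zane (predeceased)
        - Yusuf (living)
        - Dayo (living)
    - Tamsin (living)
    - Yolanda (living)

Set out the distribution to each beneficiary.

Faisal: $330,000; Yusuf: $165,000; Dayo: $165,000; Tamsin: $330,000; Yolanda: $330,000

The spouse counts as an additional share at the children's level, so there are 4 primary shares of $330,000. Faisal takes one such share ($330,000).
The children's combined portion ($990,000) is divided into 3 shares of $330,000: Tamsin and Yolanda each take $330,000; Zane's $330,000 share passes to Zane's issue.
Zane's share ($330,000) is divided into 2 shares of $165,000: Yusuf and Dayo each take $165,000.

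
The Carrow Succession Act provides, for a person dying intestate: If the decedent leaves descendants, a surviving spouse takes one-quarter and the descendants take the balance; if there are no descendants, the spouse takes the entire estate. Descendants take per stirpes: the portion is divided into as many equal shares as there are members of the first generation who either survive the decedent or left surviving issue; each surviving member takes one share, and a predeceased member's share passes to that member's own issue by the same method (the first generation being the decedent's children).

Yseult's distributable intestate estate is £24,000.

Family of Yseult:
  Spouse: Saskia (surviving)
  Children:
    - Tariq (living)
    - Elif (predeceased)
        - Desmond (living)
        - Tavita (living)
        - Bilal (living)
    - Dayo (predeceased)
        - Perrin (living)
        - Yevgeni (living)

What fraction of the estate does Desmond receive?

Desmond receives 1/12 of the estate.

Saskia takes one-quarter of £24,000 = £6,000. The remaining £18,000 passes to the descendants.
The descendants' portion (£18,000) is divided into 3 shares of £6,000: Tariq takes £6,000; Elif's £6,000 share passes to Elif's issue; Dayo's £6,000 share passes to Dayo's issue.
Elif's share (£6,000) is divided into 3 shares of £2,000: Desmond, Tavita, and Bilal each take £2,000.
Dayo's share (£6,000) is divided into 2 shares of £3,000: Perrin and Yevgeni each take £3,000.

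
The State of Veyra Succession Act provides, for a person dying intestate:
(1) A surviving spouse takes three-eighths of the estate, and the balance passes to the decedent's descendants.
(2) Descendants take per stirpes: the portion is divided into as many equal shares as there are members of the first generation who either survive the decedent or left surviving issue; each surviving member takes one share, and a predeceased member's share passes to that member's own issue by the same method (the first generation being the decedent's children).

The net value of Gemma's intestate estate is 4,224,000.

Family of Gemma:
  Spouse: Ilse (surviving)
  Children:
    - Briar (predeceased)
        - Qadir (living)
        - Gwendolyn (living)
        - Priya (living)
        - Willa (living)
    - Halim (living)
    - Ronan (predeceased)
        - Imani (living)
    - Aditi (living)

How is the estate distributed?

Ilse: 1,584,000; Qadir: 165,000; Gwendolyn: 165,000; Priya: 165,000; Willa: 165,000; Halim: 660,000; Imani: 660,000; Aditi: 660,000

Ilse takes three-eighths of 4,224,000 = 1,584,000. The remaining 2,640,000 passes to the descendants.
The descendants' portion (2,640,000) is divided into 4 shares of 660,000: Halim and Aditi each take 660,000; Briar's 660,000 share passes to Briar's issue; Ronan's 660,000 share passes to Ronan's issue.
Briar's share (660,000) is divided into 4 shares of 165,000: Qadir, Gwendolyn, Priya, and Willa each take 165,000.
Ronan's share (660,000) passes entirely to Imani.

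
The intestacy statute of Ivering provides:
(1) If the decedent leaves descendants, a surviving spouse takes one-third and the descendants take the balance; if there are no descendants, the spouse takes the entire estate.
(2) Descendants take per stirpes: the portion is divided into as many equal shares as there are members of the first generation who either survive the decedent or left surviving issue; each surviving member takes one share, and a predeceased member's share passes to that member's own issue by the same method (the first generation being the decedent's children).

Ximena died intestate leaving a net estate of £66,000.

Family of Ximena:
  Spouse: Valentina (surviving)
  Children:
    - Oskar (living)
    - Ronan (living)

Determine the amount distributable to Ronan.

Ronan receives £22,000.

Valentina takes one-third of £66,000 = £22,000. The remaining £44,000 passes to the descendants.
The descendants' portion (£44,000) is divided into 2 shares of £22,000: Oskar and Ronan each take £22,000.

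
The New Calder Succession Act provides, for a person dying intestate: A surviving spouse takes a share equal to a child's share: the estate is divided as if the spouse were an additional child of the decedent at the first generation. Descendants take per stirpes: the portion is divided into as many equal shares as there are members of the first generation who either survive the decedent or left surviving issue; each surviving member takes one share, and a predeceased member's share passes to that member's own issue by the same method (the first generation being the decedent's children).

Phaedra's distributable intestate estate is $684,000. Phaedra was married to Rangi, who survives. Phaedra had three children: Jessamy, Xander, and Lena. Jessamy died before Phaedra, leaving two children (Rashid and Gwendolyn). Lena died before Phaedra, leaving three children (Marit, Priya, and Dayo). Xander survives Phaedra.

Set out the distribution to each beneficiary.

Rangi: $171,000; Rashid: $85,500; Gwendolyn: $85,500; Xander: $171,000; Marit: $57,000; Priya: $57,000; Dayo: $57,000

The spouse counts as an additional share at the children's level, so there are 4 primary shares of $171,000. Rangi takes one such share ($171,000).
The children's combined portion ($513,000) is divided into 3 shares of $171,000: Xander takes $171,000; Jessamy's $171,000 share passes to Jessamy's issue; Lena's $171,000 share passes to Lena's issue.
Jessamy's share ($171,000) is divided into 2 shares of $85,500: Rashid and Gwendolyn each take $85,500.
Lena's share ($171,000) is divided into 3 shares of $57,000: Marit, Priya, and Dayo each take $57,000.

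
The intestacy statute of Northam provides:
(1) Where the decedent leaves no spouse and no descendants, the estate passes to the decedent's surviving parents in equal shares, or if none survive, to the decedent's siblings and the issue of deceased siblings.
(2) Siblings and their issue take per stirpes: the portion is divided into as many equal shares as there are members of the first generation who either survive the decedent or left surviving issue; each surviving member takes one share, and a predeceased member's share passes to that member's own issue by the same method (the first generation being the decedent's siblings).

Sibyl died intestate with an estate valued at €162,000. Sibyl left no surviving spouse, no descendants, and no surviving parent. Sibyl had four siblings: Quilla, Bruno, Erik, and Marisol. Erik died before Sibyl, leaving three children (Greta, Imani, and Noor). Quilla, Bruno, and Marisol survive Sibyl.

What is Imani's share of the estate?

The entire €162,000 passes to the siblings and their issue.
That amount (€162,000) is divided into 4 shares of €40,500: Quilla, Bruno, and Marisol each take €40,500; Erik's €40,500 share passes to Erik's issue.
Erik's share (€40,500) is divided into 3 shares of €13,500: Greta, Imani, and Noor each take €13,500.

Imani receives €13,500.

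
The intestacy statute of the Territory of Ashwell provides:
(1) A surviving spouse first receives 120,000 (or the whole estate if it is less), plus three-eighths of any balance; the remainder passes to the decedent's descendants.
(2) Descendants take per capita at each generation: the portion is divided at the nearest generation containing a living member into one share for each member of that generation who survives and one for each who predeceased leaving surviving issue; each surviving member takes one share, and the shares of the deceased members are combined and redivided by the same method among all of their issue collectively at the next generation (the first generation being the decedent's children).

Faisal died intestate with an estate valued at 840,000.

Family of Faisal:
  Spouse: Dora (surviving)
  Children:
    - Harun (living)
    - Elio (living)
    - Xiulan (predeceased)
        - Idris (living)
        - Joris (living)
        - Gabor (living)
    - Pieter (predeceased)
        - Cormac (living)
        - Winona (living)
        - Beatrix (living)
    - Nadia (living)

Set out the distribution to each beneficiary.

Dora: 390,000; Harun: 90,000; Elio: 90,000; Idris: 30,000; Joris: 30,000; Gabor: 30,000; Cormac: 30,000; Winona: 30,000; Beatrix: 30,000; Nadia: 90,000

Dora first takes 120,000, leaving a balance of 720,000. Dora then takes three-eighths of the balance (270,000), for a total of 390,000. The remaining 450,000 passes to the descendants.
The descendants' portion (450,000) is divided at the children's generation into 5 shares of 90,000. Harun, Elio, and Nadia each take 90,000. The 2 shares of the deceased (Xiulan and Pieter) are combined into a pool of 180,000.
That pool (180,000) is divided at the grandchildren's generation equally among Idris, Joris, Gabor, Cormac, Winona, and Beatrix: 30,000 each.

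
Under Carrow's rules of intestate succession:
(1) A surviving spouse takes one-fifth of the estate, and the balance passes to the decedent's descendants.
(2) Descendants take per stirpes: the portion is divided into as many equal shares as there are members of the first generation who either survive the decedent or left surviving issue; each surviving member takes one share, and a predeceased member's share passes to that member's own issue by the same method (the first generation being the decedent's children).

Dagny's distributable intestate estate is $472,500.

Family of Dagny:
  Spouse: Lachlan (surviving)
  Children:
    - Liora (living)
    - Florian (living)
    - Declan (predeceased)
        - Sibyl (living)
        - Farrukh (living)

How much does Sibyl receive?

Lachlan takes one-fifth of $472,500 = $94,500. The remaining $378,000 passes to the descendants.
The descendants' portion ($378,000) is divided into 3 shares of $126,000: Liora and Florian each take $126,000; Declan's $126,000 share passes to Declan's issue.
Declan's share ($126,000) is divided into 2 shares of $63,000: Sibyl and Farrukh each take $63,000.

Sibyl receives $63,000.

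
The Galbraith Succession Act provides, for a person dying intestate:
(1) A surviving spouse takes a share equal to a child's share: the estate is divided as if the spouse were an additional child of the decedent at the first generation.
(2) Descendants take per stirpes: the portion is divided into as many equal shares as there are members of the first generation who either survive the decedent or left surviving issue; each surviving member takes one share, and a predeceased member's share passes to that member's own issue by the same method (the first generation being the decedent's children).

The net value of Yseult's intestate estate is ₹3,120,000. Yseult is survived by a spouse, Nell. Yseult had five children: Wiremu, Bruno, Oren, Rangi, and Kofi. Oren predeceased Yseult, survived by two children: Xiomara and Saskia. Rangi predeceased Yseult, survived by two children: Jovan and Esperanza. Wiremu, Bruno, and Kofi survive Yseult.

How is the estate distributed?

Nell: ₹520,000; Wiremu: ₹520,000; Bruno: ₹520,000; Xiomara: ₹260,000; Saskia: ₹260,000; Jovan: ₹260,000; Esperanza: ₹260,000; Kofi: ₹520,000

The spouse counts as an additional share at the children's level, so there are 6 primary shares of ₹520,000. Nell takes one such share (₹520,000).
The children's combined portion (₹2,600,000) is divided into 5 shares of ₹520,000: Wiremu, Bruno, and Kofi each take ₹520,000; Oren's ₹520,000 share passes to Oren's issue; Rangi's ₹520,000 share passes to Rangi's issue.
Oren's share (₹520,000) is divided into 2 shares of ₹260,000: Xiomara and Saskia each take ₹260,000.
Rangi's share (₹520,000) is divided into 2 shares of ₹260,000: Jovan and Esperanza each take ₹260,000.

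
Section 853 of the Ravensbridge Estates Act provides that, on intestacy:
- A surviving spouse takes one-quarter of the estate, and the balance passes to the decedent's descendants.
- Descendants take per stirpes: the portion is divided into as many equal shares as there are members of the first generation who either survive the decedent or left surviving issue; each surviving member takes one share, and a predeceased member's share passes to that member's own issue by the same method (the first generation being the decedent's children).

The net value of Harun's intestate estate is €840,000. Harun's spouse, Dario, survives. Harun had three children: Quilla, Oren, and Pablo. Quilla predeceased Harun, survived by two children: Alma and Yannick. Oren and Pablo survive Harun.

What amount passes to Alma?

Alma receives €105,000.

Dario takes one-quarter of €840,000 = €210,000. The remaining €630,000 passes to the descendants.
The descendants' portion (€630,000) is divided into 3 shares of €210,000: Oren and Pablo each take €210,000; Quilla's €210,000 share passes to Quilla's issue.
Quilla's share (€210,000) is divided into 2 shares of €105,000: Alma and Yannick each take €105,000.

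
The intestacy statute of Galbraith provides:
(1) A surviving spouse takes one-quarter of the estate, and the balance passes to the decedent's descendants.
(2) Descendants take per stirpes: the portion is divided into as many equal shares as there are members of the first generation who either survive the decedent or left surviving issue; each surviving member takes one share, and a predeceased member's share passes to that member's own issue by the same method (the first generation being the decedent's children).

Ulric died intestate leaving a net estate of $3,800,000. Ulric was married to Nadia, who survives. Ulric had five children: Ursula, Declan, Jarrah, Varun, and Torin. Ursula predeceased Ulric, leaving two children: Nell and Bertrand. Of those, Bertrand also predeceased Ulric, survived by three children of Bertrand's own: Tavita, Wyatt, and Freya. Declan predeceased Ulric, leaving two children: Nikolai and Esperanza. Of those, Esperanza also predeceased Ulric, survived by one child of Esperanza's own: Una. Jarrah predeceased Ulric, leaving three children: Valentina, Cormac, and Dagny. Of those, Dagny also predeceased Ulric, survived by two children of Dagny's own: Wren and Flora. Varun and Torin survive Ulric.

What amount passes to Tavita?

Tavita receives $95,000.

Nadia takes one-quarter of $3,800,000 = $950,000. The remaining $2,850,000 passes to the descendants.
The descendants' portion ($2,850,000) is divided into 5 shares of $570,000: Varun and Torin each take $570,000; Ursula's $570,000 share passes to Ursula's issue; Declan's $570,000 share passes to Declan's issue; Jarrah's $570,000 share passes to Jarrah's issue.
Ursula's share ($570,000) is divided into 2 shares of $285,000: Nell takes $285,000; Bertrand's $285,000 share passes to Bertrand's issue.
Bertrand's share ($285,000) is divided into 3 shares of $95,000: Tavita, Wyatt, and Freya each take $95,000.
Declan's share ($570,000) is divided into 2 shares of $285,000: Nikolai takes $285,000; Esperanza's $285,000 share passes to Esperanza's issue.
Esperanza's share ($285,000) passes entirely to Una.
Jarrah's share ($570,000) is divided into 3 shares of $190,000: Valentina and Cormac each take $190,000; Dagny's $190,000 share passes to Dagny's issue.
Dagny's share ($190,000) is divided into 2 shares of $95,000: Wren and Flora each take $95,000.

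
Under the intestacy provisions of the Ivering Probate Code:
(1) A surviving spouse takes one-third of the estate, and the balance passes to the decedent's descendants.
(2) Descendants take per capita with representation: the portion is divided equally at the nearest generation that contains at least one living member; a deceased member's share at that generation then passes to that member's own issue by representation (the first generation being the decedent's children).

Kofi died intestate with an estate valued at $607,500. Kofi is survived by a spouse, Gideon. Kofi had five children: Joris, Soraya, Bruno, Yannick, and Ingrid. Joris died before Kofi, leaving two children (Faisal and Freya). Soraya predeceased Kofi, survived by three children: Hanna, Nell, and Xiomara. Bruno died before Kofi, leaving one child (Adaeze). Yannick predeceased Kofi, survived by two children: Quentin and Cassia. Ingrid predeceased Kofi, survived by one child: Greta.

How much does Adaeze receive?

Gideon takes one-third of $607,500 = $202,500. The remaining $405,000 passes to the descendants.
No child survives, so the initial division is made at the grandchildren's generation.
The descendants' portion ($405,000) is divided into 9 shares of $45,000: Faisal, Freya, Hanna, Nell, Xiomara, Adaeze, Quentin, Cassia, and Greta each take $45,000.

Adaeze receives $45,000.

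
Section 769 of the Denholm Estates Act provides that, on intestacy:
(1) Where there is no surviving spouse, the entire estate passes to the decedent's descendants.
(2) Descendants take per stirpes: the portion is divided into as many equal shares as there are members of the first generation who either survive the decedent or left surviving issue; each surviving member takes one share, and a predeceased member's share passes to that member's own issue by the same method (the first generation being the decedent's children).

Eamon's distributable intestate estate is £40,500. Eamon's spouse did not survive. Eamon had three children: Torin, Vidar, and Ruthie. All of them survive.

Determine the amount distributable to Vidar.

The entire £40,500 passes to the descendants.
That amount (£40,500) is divided into 3 shares of £13,500: Torin, Vidar, and Ruthie each take £13,500.

Vidar receives £13,500.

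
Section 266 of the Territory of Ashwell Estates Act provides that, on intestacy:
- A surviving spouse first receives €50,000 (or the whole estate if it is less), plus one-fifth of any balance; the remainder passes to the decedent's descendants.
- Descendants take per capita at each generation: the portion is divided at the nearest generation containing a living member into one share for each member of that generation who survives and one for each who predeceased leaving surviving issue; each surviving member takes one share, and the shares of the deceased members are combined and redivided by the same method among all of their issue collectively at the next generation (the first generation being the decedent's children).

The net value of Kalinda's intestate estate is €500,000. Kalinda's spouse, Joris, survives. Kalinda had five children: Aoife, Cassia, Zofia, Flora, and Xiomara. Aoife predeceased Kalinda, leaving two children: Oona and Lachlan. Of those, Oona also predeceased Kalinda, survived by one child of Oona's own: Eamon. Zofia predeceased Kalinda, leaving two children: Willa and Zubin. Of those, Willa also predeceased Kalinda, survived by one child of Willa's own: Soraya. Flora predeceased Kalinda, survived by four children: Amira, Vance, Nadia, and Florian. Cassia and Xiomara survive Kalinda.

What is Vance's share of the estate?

Vance receives €27,000.

Joris first takes €50,000, leaving a balance of €450,000. Joris then takes one-fifth of the balance (€90,000), for a total of €140,000. The remaining €360,000 passes to the descendants.
The descendants' portion (€360,000) is divided at the children's generation into 5 shares of €72,000. Cassia and Xiomara each take €72,000. The 3 shares of the deceased (Aoife, Zofia, and Flora) are combined into a pool of €216,000.
That pool (€216,000) is divided at the grandchildren's generation into 8 shares of €27,000. Lachlan, Zubin, Amira, Vance, Nadia, and Florian each take €27,000. The 2 shares of the deceased (Oona and Willa) are combined into a pool of €54,000.
That pool (€54,000) is divided at the great-grandchildren's generation equally among Eamon and Soraya: €27,000 each.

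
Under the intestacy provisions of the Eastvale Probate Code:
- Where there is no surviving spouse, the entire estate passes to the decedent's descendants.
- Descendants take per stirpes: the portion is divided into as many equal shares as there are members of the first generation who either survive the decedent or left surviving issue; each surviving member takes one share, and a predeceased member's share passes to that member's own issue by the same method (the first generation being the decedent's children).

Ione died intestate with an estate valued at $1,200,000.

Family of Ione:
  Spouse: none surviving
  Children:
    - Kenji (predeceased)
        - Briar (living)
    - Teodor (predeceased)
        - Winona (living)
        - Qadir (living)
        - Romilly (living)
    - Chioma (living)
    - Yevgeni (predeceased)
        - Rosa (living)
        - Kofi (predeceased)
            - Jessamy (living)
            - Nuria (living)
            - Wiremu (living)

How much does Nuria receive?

Nuria receives $50,000.

The entire $1,200,000 passes to the descendants.
That amount ($1,200,000) is divided into 4 shares of $300,000: Chioma takes $300,000; Kenji's $300,000 share passes to Kenji's issue; Teodor's $300,000 share passes to Teodor's issue; Yevgeni's $300,000 share passes to Yevgeni's issue.
Kenji's share ($300,000) passes entirely to Briar.
Teodor's share ($300,000) is divided into 3 shares of $100,000: Winona, Qadir, and Romilly each take $100,000.
Yevgeni's share ($300,000) is divided into 2 shares of $150,000: Rosa takes $150,000; Kofi's $150,000 share passes to Kofi's issue.
Kofi's share ($150,000) is divided into 3 shares of $50,000: Jessamy, Nuria, and Wiremu each take $50,000.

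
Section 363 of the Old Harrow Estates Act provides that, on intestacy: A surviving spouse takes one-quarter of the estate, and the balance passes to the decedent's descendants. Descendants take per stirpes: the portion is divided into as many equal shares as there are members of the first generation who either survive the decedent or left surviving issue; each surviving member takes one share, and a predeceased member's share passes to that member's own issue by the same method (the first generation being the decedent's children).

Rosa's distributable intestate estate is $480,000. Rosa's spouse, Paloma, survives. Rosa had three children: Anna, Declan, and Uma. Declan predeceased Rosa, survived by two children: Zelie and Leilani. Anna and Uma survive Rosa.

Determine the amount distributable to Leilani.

Leilani receives $60,000.

Paloma takes one-quarter of $480,000 = $120,000. The remaining $360,000 passes to the descendants.
The descendants' portion ($360,000) is divided into 3 shares of $120,000: Anna and Uma each take $120,000; Declan's $120,000 share passes to Declan's issue.
Declan's share ($120,000) is divided into 2 shares of $60,000: Zelie and Leilani each take $60,000.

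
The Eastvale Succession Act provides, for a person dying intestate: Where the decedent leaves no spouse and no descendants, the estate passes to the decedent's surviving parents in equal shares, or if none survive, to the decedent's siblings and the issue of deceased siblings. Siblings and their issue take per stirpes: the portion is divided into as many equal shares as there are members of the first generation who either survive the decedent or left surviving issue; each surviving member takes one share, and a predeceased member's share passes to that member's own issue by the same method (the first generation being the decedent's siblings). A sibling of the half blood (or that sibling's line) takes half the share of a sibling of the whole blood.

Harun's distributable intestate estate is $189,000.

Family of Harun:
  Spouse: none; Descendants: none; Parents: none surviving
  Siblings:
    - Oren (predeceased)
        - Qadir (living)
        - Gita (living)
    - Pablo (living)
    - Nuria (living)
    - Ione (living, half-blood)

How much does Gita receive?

Gita receives $27,000.

The entire $189,000 passes to the siblings and their issue.
Counting each half-blood sibling's line as half a unit, there are 7/2 units in $189,000, so one unit is $54,000. Whole-blood lines (Oren, Pablo, and Nuria) take $54,000 each; half-blood lines (Ione) take $27,000 each.
Oren's share ($54,000) is divided into 2 shares of $27,000: Qadir and Gita each take $27,000.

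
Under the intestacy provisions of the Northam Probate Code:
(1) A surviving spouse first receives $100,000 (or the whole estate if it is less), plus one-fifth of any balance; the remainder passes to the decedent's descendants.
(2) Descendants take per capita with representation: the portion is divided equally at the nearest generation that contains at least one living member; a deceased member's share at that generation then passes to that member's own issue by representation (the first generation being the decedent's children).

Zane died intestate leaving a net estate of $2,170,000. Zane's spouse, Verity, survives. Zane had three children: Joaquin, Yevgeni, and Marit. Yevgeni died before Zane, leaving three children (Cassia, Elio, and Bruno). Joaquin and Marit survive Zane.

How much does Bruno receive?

Bruno receives $184,000.

Verity first takes $100,000, leaving a balance of $2,070,000. Verity then takes one-fifth of the balance ($414,000), for a total of $514,000. The remaining $1,656,000 passes to the descendants.
The descendants' portion ($1,656,000) is divided into 3 shares of $552,000: Joaquin and Marit each take $552,000; Yevgeni's $552,000 share passes to Yevgeni's issue.
Yevgeni's share ($552,000) is divided into 3 shares of $184,000: Cassia, Elio, and Bruno each take $184,000.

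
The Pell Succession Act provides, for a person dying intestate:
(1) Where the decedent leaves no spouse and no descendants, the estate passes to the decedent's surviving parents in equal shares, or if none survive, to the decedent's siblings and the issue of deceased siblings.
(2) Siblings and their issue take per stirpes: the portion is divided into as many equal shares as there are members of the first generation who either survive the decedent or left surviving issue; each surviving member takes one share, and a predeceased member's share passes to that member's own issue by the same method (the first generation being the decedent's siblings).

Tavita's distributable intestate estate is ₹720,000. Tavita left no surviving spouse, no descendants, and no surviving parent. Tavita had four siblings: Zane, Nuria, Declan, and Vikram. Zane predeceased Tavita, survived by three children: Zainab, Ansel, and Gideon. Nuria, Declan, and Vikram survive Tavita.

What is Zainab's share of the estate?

The entire ₹720,000 passes to the siblings and their issue.
That amount (₹720,000) is divided into 4 shares of ₹180,000: Nuria, Declan, and Vikram each take ₹180,000; Zane's ₹180,000 share passes to Zane's issue.
Zane's share (₹180,000) is divided into 3 shares of ₹60,000: Zainab, Ansel, and Gideon each take ₹60,000.

Zainab receives ₹60,000.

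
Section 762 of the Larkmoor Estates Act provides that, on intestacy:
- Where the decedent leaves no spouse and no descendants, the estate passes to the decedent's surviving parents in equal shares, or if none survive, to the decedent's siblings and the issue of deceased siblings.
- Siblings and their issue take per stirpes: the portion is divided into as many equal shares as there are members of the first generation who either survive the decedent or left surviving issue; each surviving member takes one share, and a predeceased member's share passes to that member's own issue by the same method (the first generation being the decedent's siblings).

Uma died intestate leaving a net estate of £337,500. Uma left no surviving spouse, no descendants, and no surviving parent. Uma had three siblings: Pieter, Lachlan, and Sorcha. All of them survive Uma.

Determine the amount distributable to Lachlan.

The entire £337,500 passes to the siblings and their issue.
That amount (£337,500) is divided into 3 shares of £112,500: Pieter, Lachlan, and Sorcha each take £112,500.

Lachlan receives £112,500.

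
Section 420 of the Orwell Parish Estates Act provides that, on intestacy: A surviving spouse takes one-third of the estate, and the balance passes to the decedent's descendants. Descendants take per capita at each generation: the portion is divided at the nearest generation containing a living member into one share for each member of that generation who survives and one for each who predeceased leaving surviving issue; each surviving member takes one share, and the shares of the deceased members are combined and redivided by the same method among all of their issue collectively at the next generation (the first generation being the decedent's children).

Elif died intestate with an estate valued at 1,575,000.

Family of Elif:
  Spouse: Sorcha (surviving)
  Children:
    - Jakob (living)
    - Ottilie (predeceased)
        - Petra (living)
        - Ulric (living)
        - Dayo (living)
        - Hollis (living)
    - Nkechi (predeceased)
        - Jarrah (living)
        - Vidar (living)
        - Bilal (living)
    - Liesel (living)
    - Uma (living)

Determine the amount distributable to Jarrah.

Jarrah receives 60,000.

Sorcha takes one-third of 1,575,000 = 525,000. The remaining 1,050,000 passes to the descendants.
The descendants' portion (1,050,000) is divided at the children's generation into 5 shares of 210,000. Jakob, Liesel, and Uma each take 210,000. The 2 shares of the deceased (Ottilie and Nkechi) are combined into a pool of 420,000.
That pool (420,000) is divided at the grandchildren's generation equally among Petra, Ulric, Dayo, Hollis, Jarrah, Vidar, and Bilal: 60,000 each.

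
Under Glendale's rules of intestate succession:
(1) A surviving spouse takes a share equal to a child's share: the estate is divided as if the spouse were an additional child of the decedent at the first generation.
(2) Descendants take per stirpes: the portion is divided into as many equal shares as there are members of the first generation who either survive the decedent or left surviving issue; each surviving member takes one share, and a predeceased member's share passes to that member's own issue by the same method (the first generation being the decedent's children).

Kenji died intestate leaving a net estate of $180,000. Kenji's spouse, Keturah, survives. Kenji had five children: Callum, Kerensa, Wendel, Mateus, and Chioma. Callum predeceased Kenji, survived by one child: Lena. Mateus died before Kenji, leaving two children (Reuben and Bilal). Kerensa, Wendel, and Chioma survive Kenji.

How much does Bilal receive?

The spouse counts as an additional share at the children's level, so there are 6 primary shares of $30,000. Keturah takes one such share ($30,000).
The children's combined portion ($150,000) is divided into 5 shares of $30,000: Kerensa, Wendel, and Chioma each take $30,000; Callum's $30,000 share passes to Callum's issue; Mateus's $30,000 share passes to Mateus's issue.
Callum's share ($30,000) passes entirely to Lena.
Mateus's share ($30,000) is divided into 2 shares of $15,000: Reuben and Bilal each take $15,000.

Bilal receives $15,000.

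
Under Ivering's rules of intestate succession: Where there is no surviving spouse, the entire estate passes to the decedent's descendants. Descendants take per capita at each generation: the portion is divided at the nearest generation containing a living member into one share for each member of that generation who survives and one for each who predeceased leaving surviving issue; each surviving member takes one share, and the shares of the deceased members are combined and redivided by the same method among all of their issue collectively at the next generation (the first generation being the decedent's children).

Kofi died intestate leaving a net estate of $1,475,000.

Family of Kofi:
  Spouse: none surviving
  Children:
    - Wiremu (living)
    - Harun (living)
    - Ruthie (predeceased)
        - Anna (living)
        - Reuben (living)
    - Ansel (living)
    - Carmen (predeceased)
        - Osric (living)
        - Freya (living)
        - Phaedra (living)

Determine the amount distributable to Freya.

The entire $1,475,000 passes to the descendants.
That amount ($1,475,000) is divided at the children's generation into 5 shares of $295,000. Wiremu, Harun, and Ansel each take $295,000. The 2 shares of the deceased (Ruthie and Carmen) are combined into a pool of $590,000.
That pool ($590,000) is divided at the grandchildren's generation equally among Anna, Reuben, Osric, Freya, and Phaedra: $118,000 each.

Freya receives $118,000.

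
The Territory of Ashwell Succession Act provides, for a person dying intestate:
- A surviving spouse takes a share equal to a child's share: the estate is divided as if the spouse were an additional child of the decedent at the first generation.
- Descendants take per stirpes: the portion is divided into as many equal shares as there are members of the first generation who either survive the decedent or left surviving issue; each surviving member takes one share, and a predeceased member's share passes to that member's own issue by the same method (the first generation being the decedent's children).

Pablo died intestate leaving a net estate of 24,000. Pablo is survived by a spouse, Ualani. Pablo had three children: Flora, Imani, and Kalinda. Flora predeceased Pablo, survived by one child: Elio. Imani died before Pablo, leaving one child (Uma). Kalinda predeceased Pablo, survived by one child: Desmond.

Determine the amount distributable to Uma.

Uma receives 6,000.

The spouse counts as an additional share at the children's level, so there are 4 primary shares of 6,000. Ualani takes one such share (6,000).
The children's combined portion (18,000) is divided into 3 shares of 6,000: Flora's 6,000 share passes to Flora's issue; Imani's 6,000 share passes to Imani's issue; Kalinda's 6,000 share passes to Kalinda's issue.
Flora's share (6,000) passes entirely to Elio.
Imani's share (6,000) passes entirely to Uma.
Kalinda's share (6,000) passes entirely to Desmond.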